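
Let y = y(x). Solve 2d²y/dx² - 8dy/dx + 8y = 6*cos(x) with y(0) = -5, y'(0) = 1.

y = -134*exp(2*x)/25 - 12*sin(x)/25 + 9*cos(x)/25 + 61*x*exp(2*x)/5

Divide through by 2: y'' - 4y' + 4y = 3*cos(x).
Characteristic equation r² - 4r + 4 = 0 has discriminant (-4)² - 4·(4) = 0, so r = 2 is a repeated root.
Hence y_h = (C1 + C2*x)*exp(2*x).
Try y_p = A*cos(x) + B*sin(x). Substituting and equating the coefficients of cos(x) and sin(x) gives A = 9/25, B = -12/25, so y_p = -12*sin(x)/25 + 9*cos(x)/25.
General solution: y = -12*sin(x)/25 + 9*cos(x)/25 + C1*exp(2*x) + C2*x*exp(2*x).
Apply the initial conditions: y(0) = 9/25 + C1 = -5 and y'(0) = -12/25 + C2 + 2*C1 = 1. Solving gives C1 = -134/25, C2 = 61/5.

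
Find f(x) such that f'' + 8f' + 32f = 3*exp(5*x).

Characteristic equation r² + 8r + 32 = 0 has discriminant (8)² - 4·(32) = -64 < 0, so r = -4 ± 4i.
Hence f_h = C1*cos(4*x)*exp(-4*x) + C2*exp(-4*x)*sin(4*x).
Try f_p = A*exp(5*x). Substituting into the equation and dividing by exp(5*x) gives A = 3/97, so f_p = 3*exp(5*x)/97.

f = 3*exp(5*x)/97 + C1*cos(4*x)*exp(-4*x) + C2*exp(-4*x)*sin(4*x)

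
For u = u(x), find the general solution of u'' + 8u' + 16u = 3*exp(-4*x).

Characteristic equation r² + 8r + 16 = 0 has discriminant (8)² - 4·(16) = 0, so r = -4 is a repeated root.
Hence u_h = (C1 + C2*x)*exp(-4*x).
Since exp(-4*x) solves the homogeneous equation (r = -4 is a root of multiplicity 2), multiply the trial by x^2. Try u_p = A*x^2*exp(-4*x). Substituting into the equation and dividing by exp(-4*x) gives A = 3/2, so u_p = 3*x^2*exp(-4*x)/2.

u = C1*exp(-4*x) + 3*x**2*exp(-4*x)/2 + C2*x*exp(-4*x)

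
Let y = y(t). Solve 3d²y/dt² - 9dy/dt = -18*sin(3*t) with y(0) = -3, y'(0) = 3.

y = -10/3 - cos(3*t)/3 + sin(3*t)/3 + 2*exp(3*t)/3

Divide through by 3: y'' - 3y' = -6*sin(3*t).
Characteristic equation r² - 3r = 0 factors as (r - 3)r = 0, so r = 3, 0.
Hence y_h = C1*exp(3*t) + C2.
Try y_p = A*cos(3*t) + B*sin(3*t). Substituting and equating the coefficients of cos(3t) and sin(3t) gives A = -1/3, B = 1/3, so y_p = -cos(3*t)/3 + sin(3*t)/3.
General solution: y = C2 - cos(3*t)/3 + sin(3*t)/3 + C1*exp(3*t).
Apply the initial conditions: y(0) = -1/3 + C1 + C2 = -3 and y'(0) = 1 + 3*C1 = 3. Solving gives C1 = 2/3, C2 = -10/3.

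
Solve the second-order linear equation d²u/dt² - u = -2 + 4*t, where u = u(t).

u = 2 - 4*t + C1*exp(-t) + C2*exp(t)

Characteristic equation r² - 1 = 0 factors as (r + 1)(r - 1) = 0, so r = -1, 1.
Hence u_h = C1*exp(-t) + C2*exp(t).
For the particular solution try u_p = A0 + A1*t. Substituting and matching coefficients of each power of t gives A0 = 2, A1 = -4, so u_p = 2 - 4*t.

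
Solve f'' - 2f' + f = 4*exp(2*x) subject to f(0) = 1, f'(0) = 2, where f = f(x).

f = -3*exp(x) + 4*exp(2*x) - 3*x*exp(x)

Characteristic equation r² - 2r + 1 = 0 has discriminant (-2)² - 4·(1) = 0, so r = 1 is a repeated root.
Hence f_h = (C1 + C2*x)*exp(x).
Try f_p = A*exp(2*x). Substituting into the equation and dividing by exp(2*x) gives A = 4, so f_p = 4*exp(2*x).
General solution: f = 4*exp(2*x) + C1*exp(x) + C2*x*exp(x).
Apply the initial conditions: f(0) = 4 + C1 = 1 and f'(0) = 8 + C1 + C2 = 2. Solving gives C1 = -3, C2 = -3.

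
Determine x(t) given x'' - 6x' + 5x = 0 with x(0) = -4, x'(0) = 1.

x = -21*exp(t)/4 + 5*exp(5*t)/4

Characteristic equation r² - 6r + 5 = 0 factors as (r - 1)(r - 5) = 0, so r = 1, 5.
Hence x_h = C1*exp(t) + C2*exp(5*t).
Apply the initial conditions: x(0) = C1 + C2 = -4 and x'(0) = C1 + 5*C2 = 1. Solving gives C1 = -21/4, C2 = 5/4.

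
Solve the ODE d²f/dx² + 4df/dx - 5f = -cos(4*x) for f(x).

f = -16*sin(4*x)/697 + 21*cos(4*x)/697 + C1*exp(-5*x) + C2*exp(x)

Characteristic equation r² + 4r - 5 = 0 factors as (r + 5)(r - 1) = 0, so r = -5, 1.
Hence f_h = C1*exp(-5*x) + C2*exp(x).
Try f_p = A*cos(4*x) + B*sin(4*x). Substituting and equating the coefficients of cos(4x) and sin(4x) gives A = 21/697, B = -16/697, so f_p = -16*sin(4*x)/697 + 21*cos(4*x)/697.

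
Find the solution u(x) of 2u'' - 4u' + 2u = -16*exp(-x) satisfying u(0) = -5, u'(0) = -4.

u = -3*exp(x) - 2*exp(-x) - 3*x*exp(x)

Divide through by 2: u'' - 2u' + u = -8*exp(-x).
Characteristic equation r² - 2r + 1 = 0 has discriminant (-2)² - 4·(1) = 0, so r = 1 is a repeated root.
Hence u_h = (C1 + C2*x)*exp(x).
Try u_p = A*exp(-x). Substituting into the equation and dividing by exp(-x) gives A = -2, so u_p = -2*exp(-x).
General solution: u = -2*exp(-x) + C1*exp(x) + C2*x*exp(x).
Apply the initial conditions: u(0) = -2 + C1 = -5 and u'(0) = 2 + C1 + C2 = -4. Solving gives C1 = -3, C2 = -3.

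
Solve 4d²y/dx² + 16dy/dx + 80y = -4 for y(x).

Divide through by 4: y'' + 4y' + 20y = -1.
Characteristic equation r² + 4r + 20 = 0 has discriminant (4)² - 4·(20) = -64 < 0, so r = -2 ± 4i.
Hence y_h = C1*cos(4*x)*exp(-2*x) + C2*exp(-2*x)*sin(4*x).
For the particular solution try y_p = A0. Substituting and matching coefficients of each power of x gives A0 = -1/20, so y_p = -1/20.

y = -1/20 + C1*cos(4*x)*exp(-2*x) + C2*exp(-2*x)*sin(4*x)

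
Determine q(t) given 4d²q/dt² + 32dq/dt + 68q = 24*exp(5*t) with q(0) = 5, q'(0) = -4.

Divide through by 4: q'' + 8q' + 17q = 6*exp(5*t).
Characteristic equation r² + 8r + 17 = 0 has discriminant (8)² - 4·(17) = -4 < 0, so r = -4 ± i.
Hence q_h = C1*cos(t)*exp(-4*t) + C2*exp(-4*t)*sin(t).
Try q_p = A*exp(5*t). Substituting into the equation and dividing by exp(5*t) gives A = 3/41, so q_p = 3*exp(5*t)/41.
General solution: q = 3*exp(5*t)/41 + C1*cos(t)*exp(-4*t) + C2*exp(-4*t)*sin(t).
Apply the initial conditions: q(0) = 3/41 + C1 = 5 and q'(0) = 15/41 + C2 - 4*C1 = -4. Solving gives C1 = 202/41, C2 = 629/41.

q = 3*exp(5*t)/41 + 202*cos(t)*exp(-4*t)/41 + 629*exp(-4*t)*sin(t)/41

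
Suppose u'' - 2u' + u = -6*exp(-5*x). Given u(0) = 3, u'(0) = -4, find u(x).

u = -exp(-5*x)/6 + 19*exp(x)/6 - 8*x*exp(x)

Characteristic equation r² - 2r + 1 = 0 has discriminant (-2)² - 4·(1) = 0, so r = 1 is a repeated root.
Hence u_h = (C1 + C2*x)*exp(x).
Try u_p = A*exp(-5*x). Substituting into the equation and dividing by exp(-5*x) gives A = -1/6, so u_p = -exp(-5*x)/6.
General solution: u = -exp(-5*x)/6 + C1*exp(x) + C2*x*exp(x).
Apply the initial conditions: u(0) = -1/6 + C1 = 3 and u'(0) = 5/6 + C1 + C2 = -4. Solving gives C1 = 19/6, C2 = -8.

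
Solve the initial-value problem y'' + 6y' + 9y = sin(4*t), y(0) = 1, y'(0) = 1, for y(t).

y = -24*cos(4*t)/625 - 7*sin(4*t)/625 + 649*exp(-3*t)/625 + 104*t*exp(-3*t)/25

Characteristic equation r² + 6r + 9 = 0 has discriminant (6)² - 4·(9) = 0, so r = -3 is a repeated root.
Hence y_h = (C1 + C2*t)*exp(-3*t).
Try y_p = A*cos(4*t) + B*sin(4*t). Substituting and equating the coefficients of cos(4t) and sin(4t) gives A = -24/625, B = -7/625, so y_p = -24*cos(4*t)/625 - 7*sin(4*t)/625.
General solution: y = -24*cos(4*t)/625 - 7*sin(4*t)/625 + C1*exp(-3*t) + C2*t*exp(-3*t).
Apply the initial conditions: y(0) = -24/625 + C1 = 1 and y'(0) = -28/625 + C2 - 3*C1 = 1. Solving gives C1 = 649/625, C2 = 104/25.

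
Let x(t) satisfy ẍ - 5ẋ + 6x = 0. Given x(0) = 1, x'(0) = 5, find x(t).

Characteristic equation r² - 5r + 6 = 0 factors as (r - 3)(r - 2) = 0, so r = 3, 2.
Hence x_h = C1*exp(3*t) + C2*exp(2*t).
Apply the initial conditions: x(0) = C1 + C2 = 1 and x'(0) = 2*C2 + 3*C1 = 5. Solving gives C1 = 3, C2 = -2.

x = -2*exp(2*t) + 3*exp(3*t)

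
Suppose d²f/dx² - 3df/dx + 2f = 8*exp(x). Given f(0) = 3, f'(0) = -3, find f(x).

f = 2*exp(2*x) - 8*x*exp(x) + exp(x)

Characteristic equation r² - 3r + 2 = 0 factors as (r - 1)(r - 2) = 0, so r = 1, 2.
Hence f_h = C1*exp(x) + C2*exp(2*x).
Since exp(x) solves the homogeneous equation (r = 1 is a root of multiplicity 1), multiply the trial by x. Try f_p = A*x*exp(x). Substituting into the equation and dividing by exp(x) gives A = -8, so f_p = -8*x*exp(x).
General solution: f = C1*exp(x) + C2*exp(2*x) - 8*x*exp(x).
Apply the initial conditions: f(0) = C1 + C2 = 3 and f'(0) = -8 + C1 + 2*C2 = -3. Solving gives C1 = 1, C2 = 2.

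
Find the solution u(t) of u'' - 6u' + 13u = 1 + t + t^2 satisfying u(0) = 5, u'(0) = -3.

Characteristic equation r² - 6r + 13 = 0 has discriminant (-6)² - 4·(13) = -16 < 0, so r = 3 ± 2i.
Hence u_h = C1*cos(2*t)*exp(3*t) + C2*exp(3*t)*sin(2*t).
For the particular solution try u_p = A0 + A1*t + A2*t^2. Substituting and matching coefficients of each power of t gives A0 = 293/2197, A1 = 25/169, A2 = 1/13, so u_p = 293/2197 + t^2/13 + 25*t/169.
General solution: u = 293/2197 + t^2/13 + 25*t/169 + C1*cos(2*t)*exp(3*t) + C2*exp(3*t)*sin(2*t).
Apply the initial conditions: u(0) = 293/2197 + C1 = 5 and u'(0) = 25/169 + 2*C2 + 3*C1 = -3. Solving gives C1 = 10692/2197, C2 = -19496/2197.

u = 293/2197 + t**2/13 + 25*t/169 - 19496*exp(3*t)*sin(2*t)/2197 + 10692*cos(2*t)*exp(3*t)/2197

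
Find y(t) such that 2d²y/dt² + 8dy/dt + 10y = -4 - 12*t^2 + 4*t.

Divide through by 2: y'' + 4y' + 5y = -2 - 6*t^2 + 2*t.
Characteristic equation r² + 4r + 5 = 0 has discriminant (4)² - 4·(5) = -4 < 0, so r = -2 ± i.
Hence y_h = C1*cos(t)*exp(-2*t) + C2*exp(-2*t)*sin(t).
For the particular solution try y_p = A0 + A1*t + A2*t^2. Substituting and matching coefficients of each power of t gives A0 = -222/125, A1 = 58/25, A2 = -6/5, so y_p = -222/125 - 6*t^2/5 + 58*t/25.

y = -222/125 - 6*t**2/5 + 58*t/25 + C1*cos(t)*exp(-2*t) + C2*exp(-2*t)*sin(t)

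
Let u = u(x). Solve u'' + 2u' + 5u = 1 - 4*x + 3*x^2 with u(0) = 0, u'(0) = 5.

u = 59/125 - 32*x/25 + 3*x**2/5 - 59*cos(2*x)*exp(-x)/125 + 363*exp(-x)*sin(2*x)/125

Characteristic equation r² + 2r + 5 = 0 has discriminant (2)² - 4·(5) = -16 < 0, so r = -1 ± 2i.
Hence u_h = C1*cos(2*x)*exp(-x) + C2*exp(-x)*sin(2*x).
For the particular solution try u_p = A0 + A1*x + A2*x^2. Substituting and matching coefficients of each power of x gives A0 = 59/125, A1 = -32/25, A2 = 3/5, so u_p = 59/125 - 32*x/25 + 3*x^2/5.
General solution: u = 59/125 - 32*x/25 + 3*x^2/5 + C1*cos(2*x)*exp(-x) + C2*exp(-x)*sin(2*x).
Apply the initial conditions: u(0) = 59/125 + C1 = 0 and u'(0) = -32/25 - C1 + 2*C2 = 5. Solving gives C1 = -59/125, C2 = 363/125.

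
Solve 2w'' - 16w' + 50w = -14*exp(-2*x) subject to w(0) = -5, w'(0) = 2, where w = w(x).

Divide through by 2: w'' - 8w' + 25w = -7*exp(-2*x).
Characteristic equation r² - 8r + 25 = 0 has discriminant (-8)² - 4·(25) = -36 < 0, so r = 4 ± 3i.
Hence w_h = C1*cos(3*x)*exp(4*x) + C2*exp(4*x)*sin(3*x).
Try w_p = A*exp(-2*x). Substituting into the equation and dividing by exp(-2*x) gives A = -7/45, so w_p = -7*exp(-2*x)/45.
General solution: w = -7*exp(-2*x)/45 + C1*cos(3*x)*exp(4*x) + C2*exp(4*x)*sin(3*x).
Apply the initial conditions: w(0) = -7/45 + C1 = -5 and w'(0) = 14/45 + 3*C2 + 4*C1 = 2. Solving gives C1 = -218/45, C2 = 316/45.

w = -7*exp(-2*x)/45 - 218*cos(3*x)*exp(4*x)/45 + 316*exp(4*x)*sin(3*x)/45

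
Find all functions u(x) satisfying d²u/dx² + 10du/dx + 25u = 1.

Characteristic equation r² + 10r + 25 = 0 has discriminant (10)² - 4·(25) = 0, so r = -5 is a repeated root.
Hence u_h = (C1 + C2*x)*exp(-5*x).
For the particular solution try u_p = A0. Substituting and matching coefficients of each power of x gives A0 = 1/25, so u_p = 1/25.

u = 1/25 + C1*exp(-5*x) + C2*x*exp(-5*x)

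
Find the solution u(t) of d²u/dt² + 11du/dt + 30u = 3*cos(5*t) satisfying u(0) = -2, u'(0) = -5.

Characteristic equation r² + 11r + 30 = 0 factors as (r + 5)(r + 6) = 0, so r = -5, -6.
Hence u_h = C1*exp(-5*t) + C2*exp(-6*t).
Try u_p = A*cos(5*t) + B*sin(5*t). Substituting and equating the coefficients of cos(5t) and sin(5t) gives A = 3/610, B = 33/610, so u_p = 3*cos(5*t)/610 + 33*sin(5*t)/610.
General solution: u = 3*cos(5*t)/610 + 33*sin(5*t)/610 + C1*exp(-5*t) + C2*exp(-6*t).
Apply the initial conditions: u(0) = 3/610 + C1 + C2 = -2 and u'(0) = 33/122 - 6*C2 - 5*C1 = -5. Solving gives C1 = -173/10, C2 = 933/61.

u = -173*exp(-5*t)/10 + 3*cos(5*t)/610 + 33*sin(5*t)/610 + 933*exp(-6*t)/61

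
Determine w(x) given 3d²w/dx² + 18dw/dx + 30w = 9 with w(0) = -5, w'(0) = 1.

Divide through by 3: w'' + 6w' + 10w = 3.
Characteristic equation r² + 6r + 10 = 0 has discriminant (6)² - 4·(10) = -4 < 0, so r = -3 ± i.
Hence w_h = C1*cos(x)*exp(-3*x) + C2*exp(-3*x)*sin(x).
For the particular solution try w_p = A0. Substituting and matching coefficients of each power of x gives A0 = 3/10, so w_p = 3/10.
General solution: w = 3/10 + C1*cos(x)*exp(-3*x) + C2*exp(-3*x)*sin(x).
Apply the initial conditions: w(0) = 3/10 + C1 = -5 and w'(0) = C2 - 3*C1 = 1. Solving gives C1 = -53/10, C2 = -149/10.

w = 3/10 - 149*exp(-3*x)*sin(x)/10 - 53*cos(x)*exp(-3*x)/10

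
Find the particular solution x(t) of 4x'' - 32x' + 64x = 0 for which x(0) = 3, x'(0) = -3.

x = 3*exp(4*t) - 15*t*exp(4*t)

Divide through by 4: x'' - 8x' + 16x = 0.
Characteristic equation r² - 8r + 16 = 0 has discriminant (-8)² - 4·(16) = 0, so r = 4 is a repeated root.
Hence x_h = (C1 + C2*t)*exp(4*t).
Apply the initial conditions: x(0) = C1 = 3 and x'(0) = C2 + 4*C1 = -3. Solving gives C1 = 3, C2 = -15.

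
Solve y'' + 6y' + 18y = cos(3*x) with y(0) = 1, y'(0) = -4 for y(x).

y = cos(3*x)/45 + 2*sin(3*x)/45 - 2*exp(-3*x)*sin(3*x)/5 + 44*cos(3*x)*exp(-3*x)/45

Characteristic equation r² + 6r + 18 = 0 has discriminant (6)² - 4·(18) = -36 < 0, so r = -3 ± 3i.
Hence y_h = C1*cos(3*x)*exp(-3*x) + C2*exp(-3*x)*sin(3*x).
Try y_p = A*cos(3*x) + B*sin(3*x). Substituting and equating the coefficients of cos(3x) and sin(3x) gives A = 1/45, B = 2/45, so y_p = cos(3*x)/45 + 2*sin(3*x)/45.
General solution: y = cos(3*x)/45 + 2*sin(3*x)/45 + C1*cos(3*x)*exp(-3*x) + C2*exp(-3*x)*sin(3*x).
Apply the initial conditions: y(0) = 1/45 + C1 = 1 and y'(0) = 2/15 - 3*C1 + 3*C2 = -4. Solving gives C1 = 44/45, C2 = -2/5.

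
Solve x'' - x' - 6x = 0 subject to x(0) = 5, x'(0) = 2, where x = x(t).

Characteristic equation r² - r - 6 = 0 factors as (r + 2)(r - 3) = 0, so r = -2, 3.
Hence x_h = C1*exp(-2*t) + C2*exp(3*t).
Apply the initial conditions: x(0) = C1 + C2 = 5 and x'(0) = -2*C1 + 3*C2 = 2. Solving gives C1 = 13/5, C2 = 12/5.

x = 12*exp(3*t)/5 + 13*exp(-2*t)/5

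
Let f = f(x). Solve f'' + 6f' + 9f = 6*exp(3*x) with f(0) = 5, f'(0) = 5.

Characteristic equation r² + 6r + 9 = 0 has discriminant (6)² - 4·(9) = 0, so r = -3 is a repeated root.
Hence f_h = (C1 + C2*x)*exp(-3*x).
Try f_p = A*exp(3*x). Substituting into the equation and dividing by exp(3*x) gives A = 1/6, so f_p = exp(3*x)/6.
General solution: f = exp(3*x)/6 + C1*exp(-3*x) + C2*x*exp(-3*x).
Apply the initial conditions: f(0) = 1/6 + C1 = 5 and f'(0) = 1/2 + C2 - 3*C1 = 5. Solving gives C1 = 29/6, C2 = 19.

f = exp(3*x)/6 + 29*exp(-3*x)/6 + 19*x*exp(-3*x)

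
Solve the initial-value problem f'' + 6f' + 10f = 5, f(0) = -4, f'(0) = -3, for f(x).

Characteristic equation r² + 6r + 10 = 0 has discriminant (6)² - 4·(10) = -4 < 0, so r = -3 ± i.
Hence f_h = C1*cos(x)*exp(-3*x) + C2*exp(-3*x)*sin(x).
For the particular solution try f_p = A0. Substituting and matching coefficients of each power of x gives A0 = 1/2, so f_p = 1/2.
General solution: f = 1/2 + C1*cos(x)*exp(-3*x) + C2*exp(-3*x)*sin(x).
Apply the initial conditions: f(0) = 1/2 + C1 = -4 and f'(0) = C2 - 3*C1 = -3. Solving gives C1 = -9/2, C2 = -33/2.

f = 1/2 - 33*exp(-3*x)*sin(x)/2 - 9*cos(x)*exp(-3*x)/2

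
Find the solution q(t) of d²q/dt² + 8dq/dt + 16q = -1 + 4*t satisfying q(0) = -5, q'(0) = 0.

q = -3/16 - 77*exp(-4*t)/16 + t/4 - 39*t*exp(-4*t)/2

Characteristic equation r² + 8r + 16 = 0 has discriminant (8)² - 4·(16) = 0, so r = -4 is a repeated root.
Hence q_h = (C1 + C2*t)*exp(-4*t).
For the particular solution try q_p = A0 + A1*t. Substituting and matching coefficients of each power of t gives A0 = -3/16, A1 = 1/4, so q_p = -3/16 + t/4.
General solution: q = -3/16 + t/4 + C1*exp(-4*t) + C2*t*exp(-4*t).
Apply the initial conditions: q(0) = -3/16 + C1 = -5 and q'(0) = 1/4 + C2 - 4*C1 = 0. Solving gives C1 = -77/16, C2 = -39/2.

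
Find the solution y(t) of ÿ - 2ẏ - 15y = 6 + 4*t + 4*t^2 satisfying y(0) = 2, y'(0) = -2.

Characteristic equation r² - 2r - 15 = 0 factors as (r - 5)(r + 3) = 0, so r = 5, -3.
Hence y_h = C1*exp(5*t) + C2*exp(-3*t).
For the particular solution try y_p = A0 + A1*t + A2*t^2. Substituting and matching coefficients of each power of t gives A0 = -1382/3375, A1 = -44/225, A2 = -4/15, so y_p = -1382/3375 - 44*t/225 - 4*t^2/15.
General solution: y = -1382/3375 - 44*t/225 - 4*t^2/15 + C1*exp(5*t) + C2*exp(-3*t).
Apply the initial conditions: y(0) = -1382/3375 + C1 + C2 = 2 and y'(0) = -44/225 - 3*C2 + 5*C1 = -2. Solving gives C1 = 339/500, C2 = 187/108.

y = -1382/3375 - 44*t/225 - 4*t**2/15 + 187*exp(-3*t)/108 + 339*exp(5*t)/500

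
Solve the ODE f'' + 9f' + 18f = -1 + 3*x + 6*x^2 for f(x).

f = -1/108 - x/6 + x**2/3 + C1*exp(-6*x) + C2*exp(-3*x)

Characteristic equation r² + 9r + 18 = 0 factors as (r + 6)(r + 3) = 0, so r = -6, -3.
Hence f_h = C1*exp(-6*x) + C2*exp(-3*x).
For the particular solution try f_p = A0 + A1*x + A2*x^2. Substituting and matching coefficients of each power of x gives A0 = -1/108, A1 = -1/6, A2 = 1/3, so f_p = -1/108 - x/6 + x^2/3.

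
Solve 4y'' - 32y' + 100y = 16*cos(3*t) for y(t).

Divide through by 4: y'' - 8y' + 25y = 4*cos(3*t).
Characteristic equation r² - 8r + 25 = 0 has discriminant (-8)² - 4·(25) = -36 < 0, so r = 4 ± 3i.
Hence y_h = C1*cos(3*t)*exp(4*t) + C2*exp(4*t)*sin(3*t).
Try y_p = A*cos(3*t) + B*sin(3*t). Substituting and equating the coefficients of cos(3t) and sin(3t) gives A = 1/13, B = -3/26, so y_p = -3*sin(3*t)/26 + cos(3*t)/13.

y = -3*sin(3*t)/26 + cos(3*t)/13 + C1*cos(3*t)*exp(4*t) + C2*exp(4*t)*sin(3*t)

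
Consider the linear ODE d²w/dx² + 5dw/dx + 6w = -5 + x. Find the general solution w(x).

Characteristic equation r² + 5r + 6 = 0 factors as (r + 3)(r + 2) = 0, so r = -3, -2.
Hence w_h = C1*exp(-3*x) + C2*exp(-2*x).
For the particular solution try w_p = A0 + A1*x. Substituting and matching coefficients of each power of x gives A0 = -35/36, A1 = 1/6, so w_p = -35/36 + x/6.

w = -35/36 + x/6 + C1*exp(-3*x) + C2*exp(-2*x)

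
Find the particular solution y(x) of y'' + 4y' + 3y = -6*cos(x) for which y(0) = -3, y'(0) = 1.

y = -6*sin(x)/5 - 5*exp(-x)/2 - 3*cos(x)/5 + exp(-3*x)/10

Characteristic equation r² + 4r + 3 = 0 factors as (r + 3)(r + 1) = 0, so r = -3, -1.
Hence y_h = C1*exp(-3*x) + C2*exp(-x).
Try y_p = A*cos(x) + B*sin(x). Substituting and equating the coefficients of cos(x) and sin(x) gives A = -3/5, B = -6/5, so y_p = -6*sin(x)/5 - 3*cos(x)/5.
General solution: y = -6*sin(x)/5 - 3*cos(x)/5 + C1*exp(-3*x) + C2*exp(-x).
Apply the initial conditions: y(0) = -3/5 + C1 + C2 = -3 and y'(0) = -6/5 - C2 - 3*C1 = 1. Solving gives C1 = 1/10, C2 = -5/2.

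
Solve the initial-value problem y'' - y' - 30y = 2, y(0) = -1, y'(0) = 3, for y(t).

y = -1/15 - 43*exp(-5*t)/55 - 5*exp(6*t)/33

Characteristic equation r² - r - 30 = 0 factors as (r + 5)(r - 6) = 0, so r = -5, 6.
Hence y_h = C1*exp(-5*t) + C2*exp(6*t).
For the particular solution try y_p = A0. Substituting and matching coefficients of each power of t gives A0 = -1/15, so y_p = -1/15.
General solution: y = -1/15 + C1*exp(-5*t) + C2*exp(6*t).
Apply the initial conditions: y(0) = -1/15 + C1 + C2 = -1 and y'(0) = -5*C1 + 6*C2 = 3. Solving gives C1 = -43/55, C2 = -5/33.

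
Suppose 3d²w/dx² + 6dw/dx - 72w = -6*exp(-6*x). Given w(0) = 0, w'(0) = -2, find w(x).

Divide through by 3: w'' + 2w' - 24w = -2*exp(-6*x).
Characteristic equation r² + 2r - 24 = 0 factors as (r - 4)(r + 6) = 0, so r = 4, -6.
Hence w_h = C1*exp(4*x) + C2*exp(-6*x).
Since exp(-6*x) solves the homogeneous equation (r = -6 is a root of multiplicity 1), multiply the trial by x. Try w_p = A*x*exp(-6*x). Substituting into the equation and dividing by exp(-6*x) gives A = 1/5, so w_p = x*exp(-6*x)/5.
General solution: w = C1*exp(4*x) + C2*exp(-6*x) + x*exp(-6*x)/5.
Apply the initial conditions: w(0) = C1 + C2 = 0 and w'(0) = 1/5 - 6*C2 + 4*C1 = -2. Solving gives C1 = -11/50, C2 = 11/50.

w = -11*exp(4*x)/50 + 11*exp(-6*x)/50 + x*exp(-6*x)/5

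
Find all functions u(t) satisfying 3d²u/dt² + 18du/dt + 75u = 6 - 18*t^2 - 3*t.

u = 1268/15625 - 6*t**2/25 + 47*t/625 + C1*cos(4*t)*exp(-3*t) + C2*exp(-3*t)*sin(4*t)

Divide through by 3: u'' + 6u' + 25u = 2 - t - 6*t^2.
Characteristic equation r² + 6r + 25 = 0 has discriminant (6)² - 4·(25) = -64 < 0, so r = -3 ± 4i.
Hence u_h = C1*cos(4*t)*exp(-3*t) + C2*exp(-3*t)*sin(4*t).
For the particular solution try u_p = A0 + A1*t + A2*t^2. Substituting and matching coefficients of each power of t gives A0 = 1268/15625, A1 = 47/625, A2 = -6/25, so u_p = 1268/15625 - 6*t^2/25 + 47*t/625.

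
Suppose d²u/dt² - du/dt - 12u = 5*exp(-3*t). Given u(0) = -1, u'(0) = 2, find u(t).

u = -47*exp(-3*t)/49 - 2*exp(4*t)/49 - 5*t*exp(-3*t)/7

Characteristic equation r² - r - 12 = 0 factors as (r + 3)(r - 4) = 0, so r = -3, 4.
Hence u_h = C1*exp(-3*t) + C2*exp(4*t).
Since exp(-3*t) solves the homogeneous equation (r = -3 is a root of multiplicity 1), multiply the trial by t. Try u_p = A*t*exp(-3*t). Substituting into the equation and dividing by exp(-3*t) gives A = -5/7, so u_p = -5*t*exp(-3*t)/7.
General solution: u = C1*exp(-3*t) + C2*exp(4*t) - 5*t*exp(-3*t)/7.
Apply the initial conditions: u(0) = C1 + C2 = -1 and u'(0) = -5/7 - 3*C1 + 4*C2 = 2. Solving gives C1 = -47/49, C2 = -2/49.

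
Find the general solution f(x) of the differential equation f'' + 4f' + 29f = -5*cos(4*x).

f = -16*sin(4*x)/85 - 13*cos(4*x)/85 + C1*cos(5*x)*exp(-2*x) + C2*exp(-2*x)*sin(5*x)

Characteristic equation r² + 4r + 29 = 0 has discriminant (4)² - 4·(29) = -100 < 0, so r = -2 ± 5i.
Hence f_h = C1*cos(5*x)*exp(-2*x) + C2*exp(-2*x)*sin(5*x).
Try f_p = A*cos(4*x) + B*sin(4*x). Substituting and equating the coefficients of cos(4x) and sin(4x) gives A = -13/85, B = -16/85, so f_p = -16*sin(4*x)/85 - 13*cos(4*x)/85.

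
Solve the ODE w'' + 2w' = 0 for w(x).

w = C2 + C1*exp(-2*x)

Characteristic equation r² + 2r = 0 factors as (r + 2)r = 0, so r = -2, 0.
Hence w_h = C1*exp(-2*x) + C2.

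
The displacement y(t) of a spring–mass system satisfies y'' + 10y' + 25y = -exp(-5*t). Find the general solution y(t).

Characteristic equation r² + 10r + 25 = 0 has discriminant (10)² - 4·(25) = 0, so r = -5 is a repeated root.
Hence y_h = (C1 + C2*t)*exp(-5*t).
Since exp(-5*t) solves the homogeneous equation (r = -5 is a root of multiplicity 2), multiply the trial by t^2. Try y_p = A*t^2*exp(-5*t). Substituting into the equation and dividing by exp(-5*t) gives A = -1/2, so y_p = -t^2*exp(-5*t)/2.

y = C1*exp(-5*t) - t**2*exp(-5*t)/2 + C2*t*exp(-5*t)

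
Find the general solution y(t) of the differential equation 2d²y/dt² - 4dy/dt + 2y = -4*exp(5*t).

Divide through by 2: y'' - 2y' + y = -2*exp(5*t).
Characteristic equation r² - 2r + 1 = 0 has discriminant (-2)² - 4·(1) = 0, so r = 1 is a repeated root.
Hence y_h = (C1 + C2*t)*exp(t).
Try y_p = A*exp(5*t). Substituting into the equation and dividing by exp(5*t) gives A = -1/8, so y_p = -exp(5*t)/8.

y = -exp(5*t)/8 + C1*exp(t) + C2*t*exp(t)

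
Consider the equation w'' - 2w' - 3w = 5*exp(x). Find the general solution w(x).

w = -5*exp(x)/4 + C1*exp(-x) + C2*exp(3*x)

Characteristic equation r² - 2r - 3 = 0 factors as (r + 1)(r - 3) = 0, so r = -1, 3.
Hence w_h = C1*exp(-x) + C2*exp(3*x).
Try w_p = A*exp(x). Substituting into the equation and dividing by exp(x) gives A = -5/4, so w_p = -5*exp(x)/4.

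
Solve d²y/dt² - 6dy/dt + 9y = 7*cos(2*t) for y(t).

Characteristic equation r² - 6r + 9 = 0 has discriminant (-6)² - 4·(9) = 0, so r = 3 is a repeated root.
Hence y_h = (C1 + C2*t)*exp(3*t).
Try y_p = A*cos(2*t) + B*sin(2*t). Substituting and equating the coefficients of cos(2t) and sin(2t) gives A = 35/169, B = -84/169, so y_p = -84*sin(2*t)/169 + 35*cos(2*t)/169.

y = -84*sin(2*t)/169 + 35*cos(2*t)/169 + C1*exp(3*t) + C2*t*exp(3*t)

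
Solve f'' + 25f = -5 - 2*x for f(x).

Characteristic equation r² + 25 = 0 has discriminant (0)² - 4·(25) = -100 < 0, so r = ± 5i.
Hence f_h = C1*cos(5*x) + C2*sin(5*x).
For the particular solution try f_p = A0 + A1*x. Substituting and matching coefficients of each power of x gives A0 = -1/5, A1 = -2/25, so f_p = -1/5 - 2*x/25.

f = -1/5 - 2*x/25 + C1*cos(5*x) + C2*sin(5*x)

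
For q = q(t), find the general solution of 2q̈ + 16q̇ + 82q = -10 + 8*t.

q = -237/1681 + 4*t/41 + C1*cos(5*t)*exp(-4*t) + C2*exp(-4*t)*sin(5*t)

Divide through by 2: q'' + 8q' + 41q = -5 + 4*t.
Characteristic equation r² + 8r + 41 = 0 has discriminant (8)² - 4·(41) = -100 < 0, so r = -4 ± 5i.
Hence q_h = C1*cos(5*t)*exp(-4*t) + C2*exp(-4*t)*sin(5*t).
For the particular solution try q_p = A0 + A1*t. Substituting and matching coefficients of each power of t gives A0 = -237/1681, A1 = 4/41, so q_p = -237/1681 + 4*t/41.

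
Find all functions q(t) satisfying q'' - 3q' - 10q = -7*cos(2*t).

q = 21*sin(2*t)/116 + 49*cos(2*t)/116 + C1*exp(5*t) + C2*exp(-2*t)

Characteristic equation r² - 3r - 10 = 0 factors as (r - 5)(r + 2) = 0, so r = 5, -2.
Hence q_h = C1*exp(5*t) + C2*exp(-2*t).
Try q_p = A*cos(2*t) + B*sin(2*t). Substituting and equating the coefficients of cos(2t) and sin(2t) gives A = 49/116, B = 21/116, so q_p = 21*sin(2*t)/116 + 49*cos(2*t)/116.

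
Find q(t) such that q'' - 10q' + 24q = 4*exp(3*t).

q = 4*exp(3*t)/3 + C1*exp(4*t) + C2*exp(6*t)

Characteristic equation r² - 10r + 24 = 0 factors as (r - 4)(r - 6) = 0, so r = 4, 6.
Hence q_h = C1*exp(4*t) + C2*exp(6*t).
Try q_p = A*exp(3*t). Substituting into the equation and dividing by exp(3*t) gives A = 4/3, so q_p = 4*exp(3*t)/3.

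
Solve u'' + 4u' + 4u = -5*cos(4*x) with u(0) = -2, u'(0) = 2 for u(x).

u = -43*exp(-2*x)/20 - sin(4*x)/5 + 3*cos(4*x)/20 - 3*x*exp(-2*x)/2

Characteristic equation r² + 4r + 4 = 0 has discriminant (4)² - 4·(4) = 0, so r = -2 is a repeated root.
Hence u_h = (C1 + C2*x)*exp(-2*x).
Try u_p = A*cos(4*x) + B*sin(4*x). Substituting and equating the coefficients of cos(4x) and sin(4x) gives A = 3/20, B = -1/5, so u_p = -sin(4*x)/5 + 3*cos(4*x)/20.
General solution: u = -sin(4*x)/5 + 3*cos(4*x)/20 + C1*exp(-2*x) + C2*x*exp(-2*x).
Apply the initial conditions: u(0) = 3/20 + C1 = -2 and u'(0) = -4/5 + C2 - 2*C1 = 2. Solving gives C1 = -43/20, C2 = -3/2.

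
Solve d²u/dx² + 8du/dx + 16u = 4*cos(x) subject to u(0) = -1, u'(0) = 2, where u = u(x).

u = -349*exp(-4*x)/289 + 32*sin(x)/289 + 60*cos(x)/289 - 50*x*exp(-4*x)/17

Characteristic equation r² + 8r + 16 = 0 has discriminant (8)² - 4·(16) = 0, so r = -4 is a repeated root.
Hence u_h = (C1 + C2*x)*exp(-4*x).
Try u_p = A*cos(x) + B*sin(x). Substituting and equating the coefficients of cos(x) and sin(x) gives A = 60/289, B = 32/289, so u_p = 32*sin(x)/289 + 60*cos(x)/289.
General solution: u = 32*sin(x)/289 + 60*cos(x)/289 + C1*exp(-4*x) + C2*x*exp(-4*x).
Apply the initial conditions: u(0) = 60/289 + C1 = -1 and u'(0) = 32/289 + C2 - 4*C1 = 2. Solving gives C1 = -349/289, C2 = -50/17.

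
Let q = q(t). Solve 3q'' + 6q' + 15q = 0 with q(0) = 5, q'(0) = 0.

Divide through by 3: q'' + 2q' + 5q = 0.
Characteristic equation r² + 2r + 5 = 0 has discriminant (2)² - 4·(5) = -16 < 0, so r = -1 ± 2i.
Hence q_h = C1*cos(2*t)*exp(-t) + C2*exp(-t)*sin(2*t).
Apply the initial conditions: q(0) = C1 = 5 and q'(0) = -C1 + 2*C2 = 0. Solving gives C1 = 5, C2 = 5/2.

q = 5*cos(2*t)*exp(-t) + 5*exp(-t)*sin(2*t)/2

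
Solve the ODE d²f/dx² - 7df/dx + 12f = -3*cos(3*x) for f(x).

Characteristic equation r² - 7r + 12 = 0 factors as (r - 3)(r - 4) = 0, so r = 3, 4.
Hence f_h = C1*exp(3*x) + C2*exp(4*x).
Try f_p = A*cos(3*x) + B*sin(3*x). Substituting and equating the coefficients of cos(3x) and sin(3x) gives A = -1/50, B = 7/50, so f_p = -cos(3*x)/50 + 7*sin(3*x)/50.

f = -cos(3*x)/50 + 7*sin(3*x)/50 + C1*exp(3*x) + C2*exp(4*x)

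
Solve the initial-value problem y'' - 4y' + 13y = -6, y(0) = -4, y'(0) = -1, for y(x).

y = -6/13 - 46*cos(3*x)*exp(2*x)/13 + 79*exp(2*x)*sin(3*x)/39

Characteristic equation r² - 4r + 13 = 0 has discriminant (-4)² - 4·(13) = -36 < 0, so r = 2 ± 3i.
Hence y_h = C1*cos(3*x)*exp(2*x) + C2*exp(2*x)*sin(3*x).
For the particular solution try y_p = A0. Substituting and matching coefficients of each power of x gives A0 = -6/13, so y_p = -6/13.
General solution: y = -6/13 + C1*cos(3*x)*exp(2*x) + C2*exp(2*x)*sin(3*x).
Apply the initial conditions: y(0) = -6/13 + C1 = -4 and y'(0) = 2*C1 + 3*C2 = -1. Solving gives C1 = -46/13, C2 = 79/39.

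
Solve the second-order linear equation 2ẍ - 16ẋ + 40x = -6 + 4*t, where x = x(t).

Divide through by 2: x'' - 8x' + 20x = -3 + 2*t.
Characteristic equation r² - 8r + 20 = 0 has discriminant (-8)² - 4·(20) = -16 < 0, so r = 4 ± 2i.
Hence x_h = C1*cos(2*t)*exp(4*t) + C2*exp(4*t)*sin(2*t).
For the particular solution try x_p = A0 + A1*t. Substituting and matching coefficients of each power of t gives A0 = -11/100, A1 = 1/10, so x_p = -11/100 + t/10.

x = -11/100 + t/10 + C1*cos(2*t)*exp(4*t) + C2*exp(4*t)*sin(2*t)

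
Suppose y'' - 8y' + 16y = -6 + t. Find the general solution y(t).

y = -11/32 + t/16 + C1*exp(4*t) + C2*t*exp(4*t)

Characteristic equation r² - 8r + 16 = 0 has discriminant (-8)² - 4·(16) = 0, so r = 4 is a repeated root.
Hence y_h = (C1 + C2*t)*exp(4*t).
For the particular solution try y_p = A0 + A1*t. Substituting and matching coefficients of each power of t gives A0 = -11/32, A1 = 1/16, so y_p = -11/32 + t/16.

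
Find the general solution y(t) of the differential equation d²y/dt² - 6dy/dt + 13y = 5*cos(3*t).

Characteristic equation r² - 6r + 13 = 0 has discriminant (-6)² - 4·(13) = -16 < 0, so r = 3 ± 2i.
Hence y_h = C1*cos(2*t)*exp(3*t) + C2*exp(3*t)*sin(2*t).
Try y_p = A*cos(3*t) + B*sin(3*t). Substituting and equating the coefficients of cos(3t) and sin(3t) gives A = 1/17, B = -9/34, so y_p = -9*sin(3*t)/34 + cos(3*t)/17.

y = -9*sin(3*t)/34 + cos(3*t)/17 + C1*cos(2*t)*exp(3*t) + C2*exp(3*t)*sin(2*t)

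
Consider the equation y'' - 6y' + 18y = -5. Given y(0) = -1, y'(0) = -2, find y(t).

Characteristic equation r² - 6r + 18 = 0 has discriminant (-6)² - 4·(18) = -36 < 0, so r = 3 ± 3i.
Hence y_h = C1*cos(3*t)*exp(3*t) + C2*exp(3*t)*sin(3*t).
For the particular solution try y_p = A0. Substituting and matching coefficients of each power of t gives A0 = -5/18, so y_p = -5/18.
General solution: y = -5/18 + C1*cos(3*t)*exp(3*t) + C2*exp(3*t)*sin(3*t).
Apply the initial conditions: y(0) = -5/18 + C1 = -1 and y'(0) = 3*C1 + 3*C2 = -2. Solving gives C1 = -13/18, C2 = 1/18.

y = -5/18 - 13*cos(3*t)*exp(3*t)/18 + exp(3*t)*sin(3*t)/18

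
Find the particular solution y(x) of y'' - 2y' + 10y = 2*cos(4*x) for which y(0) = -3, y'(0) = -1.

y = -4*sin(4*x)/25 - 3*cos(4*x)/25 - 72*cos(3*x)*exp(x)/25 + 21*exp(x)*sin(3*x)/25

Characteristic equation r² - 2r + 10 = 0 has discriminant (-2)² - 4·(10) = -36 < 0, so r = 1 ± 3i.
Hence y_h = C1*cos(3*x)*exp(x) + C2*exp(x)*sin(3*x).
Try y_p = A*cos(4*x) + B*sin(4*x). Substituting and equating the coefficients of cos(4x) and sin(4x) gives A = -3/25, B = -4/25, so y_p = -4*sin(4*x)/25 - 3*cos(4*x)/25.
General solution: y = -4*sin(4*x)/25 - 3*cos(4*x)/25 + C1*cos(3*x)*exp(x) + C2*exp(x)*sin(3*x).
Apply the initial conditions: y(0) = -3/25 + C1 = -3 and y'(0) = -16/25 + C1 + 3*C2 = -1. Solving gives C1 = -72/25, C2 = 21/25.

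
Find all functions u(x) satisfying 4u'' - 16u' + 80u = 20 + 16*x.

Divide through by 4: u'' - 4u' + 20u = 5 + 4*x.
Characteristic equation r² - 4r + 20 = 0 has discriminant (-4)² - 4·(20) = -64 < 0, so r = 2 ± 4i.
Hence u_h = C1*cos(4*x)*exp(2*x) + C2*exp(2*x)*sin(4*x).
For the particular solution try u_p = A0 + A1*x. Substituting and matching coefficients of each power of x gives A0 = 29/100, A1 = 1/5, so u_p = 29/100 + x/5.

u = 29/100 + x/5 + C1*cos(4*x)*exp(2*x) + C2*exp(2*x)*sin(4*x)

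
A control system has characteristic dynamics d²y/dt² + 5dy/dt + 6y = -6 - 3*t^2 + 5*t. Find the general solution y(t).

y = -20/9 - t**2/2 + 5*t/3 + C1*exp(-3*t) + C2*exp(-2*t)

Characteristic equation r² + 5r + 6 = 0 factors as (r + 3)(r + 2) = 0, so r = -3, -2.
Hence y_h = C1*exp(-3*t) + C2*exp(-2*t).
For the particular solution try y_p = A0 + A1*t + A2*t^2. Substituting and matching coefficients of each power of t gives A0 = -20/9, A1 = 5/3, A2 = -1/2, so y_p = -20/9 - t^2/2 + 5*t/3.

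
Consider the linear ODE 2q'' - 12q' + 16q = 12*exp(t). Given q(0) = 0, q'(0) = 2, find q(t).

Divide through by 2: q'' - 6q' + 8q = 6*exp(t).
Characteristic equation r² - 6r + 8 = 0 factors as (r - 2)(r - 4) = 0, so r = 2, 4.
Hence q_h = C1*exp(2*t) + C2*exp(4*t).
Try q_p = A*exp(t). Substituting into the equation and dividing by exp(t) gives A = 2, so q_p = 2*exp(t).
General solution: q = 2*exp(t) + C1*exp(2*t) + C2*exp(4*t).
Apply the initial conditions: q(0) = 2 + C1 + C2 = 0 and q'(0) = 2 + 2*C1 + 4*C2 = 2. Solving gives C1 = -4, C2 = 2.

q = -4*exp(2*t) + 2*exp(t) + 2*exp(4*t)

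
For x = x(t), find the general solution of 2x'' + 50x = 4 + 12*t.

x = 2/25 + 6*t/25 + C1*cos(5*t) + C2*sin(5*t)

Divide through by 2: x'' + 25x = 2 + 6*t.
Characteristic equation r² + 25 = 0 has discriminant (0)² - 4·(25) = -100 < 0, so r = ± 5i.
Hence x_h = C1*cos(5*t) + C2*sin(5*t).
For the particular solution try x_p = A0 + A1*t. Substituting and matching coefficients of each power of t gives A0 = 2/25, A1 = 6/25, so x_p = 2/25 + 6*t/25.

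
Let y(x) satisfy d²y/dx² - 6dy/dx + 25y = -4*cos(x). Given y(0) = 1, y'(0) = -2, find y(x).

y = -8*cos(x)/51 + 2*sin(x)/51 - 281*exp(3*x)*sin(4*x)/204 + 59*cos(4*x)*exp(3*x)/51

Characteristic equation r² - 6r + 25 = 0 has discriminant (-6)² - 4·(25) = -64 < 0, so r = 3 ± 4i.
Hence y_h = C1*cos(4*x)*exp(3*x) + C2*exp(3*x)*sin(4*x).
Try y_p = A*cos(x) + B*sin(x). Substituting and equating the coefficients of cos(x) and sin(x) gives A = -8/51, B = 2/51, so y_p = -8*cos(x)/51 + 2*sin(x)/51.
General solution: y = -8*cos(x)/51 + 2*sin(x)/51 + C1*cos(4*x)*exp(3*x) + C2*exp(3*x)*sin(4*x).
Apply the initial conditions: y(0) = -8/51 + C1 = 1 and y'(0) = 2/51 + 3*C1 + 4*C2 = -2. Solving gives C1 = 59/51, C2 = -281/204.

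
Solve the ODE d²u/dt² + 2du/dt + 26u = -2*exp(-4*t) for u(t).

u = -exp(-4*t)/17 + C1*cos(5*t)*exp(-t) + C2*exp(-t)*sin(5*t)

Characteristic equation r² + 2r + 26 = 0 has discriminant (2)² - 4·(26) = -100 < 0, so r = -1 ± 5i.
Hence u_h = C1*cos(5*t)*exp(-t) + C2*exp(-t)*sin(5*t).
Try u_p = A*exp(-4*t). Substituting into the equation and dividing by exp(-4*t) gives A = -1/17, so u_p = -exp(-4*t)/17.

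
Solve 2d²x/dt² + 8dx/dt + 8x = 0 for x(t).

Divide through by 2: x'' + 4x' + 4x = 0.
Characteristic equation r² + 4r + 4 = 0 has discriminant (4)² - 4·(4) = 0, so r = -2 is a repeated root.
Hence x_h = (C1 + C2*t)*exp(-2*t).

x = C1*exp(-2*t) + C2*t*exp(-2*t)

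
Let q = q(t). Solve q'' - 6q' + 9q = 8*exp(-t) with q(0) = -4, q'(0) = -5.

q = exp(-t)/2 - 9*exp(3*t)/2 + 9*t*exp(3*t)

Characteristic equation r² - 6r + 9 = 0 has discriminant (-6)² - 4·(9) = 0, so r = 3 is a repeated root.
Hence q_h = (C1 + C2*t)*exp(3*t).
Try q_p = A*exp(-t). Substituting into the equation and dividing by exp(-t) gives A = 1/2, so q_p = exp(-t)/2.
General solution: q = exp(-t)/2 + C1*exp(3*t) + C2*t*exp(3*t).
Apply the initial conditions: q(0) = 1/2 + C1 = -4 and q'(0) = -1/2 + C2 + 3*C1 = -5. Solving gives C1 = -9/2, C2 = 9.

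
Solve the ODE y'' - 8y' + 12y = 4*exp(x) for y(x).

Characteristic equation r² - 8r + 12 = 0 factors as (r - 2)(r - 6) = 0, so r = 2, 6.
Hence y_h = C1*exp(2*x) + C2*exp(6*x).
Try y_p = A*exp(x). Substituting into the equation and dividing by exp(x) gives A = 4/5, so y_p = 4*exp(x)/5.

y = 4*exp(x)/5 + C1*exp(2*x) + C2*exp(6*x)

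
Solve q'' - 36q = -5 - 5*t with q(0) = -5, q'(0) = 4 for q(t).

Characteristic equation r² - 36 = 0 factors as (r - 6)(r + 6) = 0, so r = 6, -6.
Hence q_h = C1*exp(6*t) + C2*exp(-6*t).
For the particular solution try q_p = A0 + A1*t. Substituting and matching coefficients of each power of t gives A0 = 5/36, A1 = 5/36, so q_p = 5/36 + 5*t/36.
General solution: q = 5/36 + 5*t/36 + C1*exp(6*t) + C2*exp(-6*t).
Apply the initial conditions: q(0) = 5/36 + C1 + C2 = -5 and q'(0) = 5/36 - 6*C2 + 6*C1 = 4. Solving gives C1 = -971/432, C2 = -1249/432.

q = 5/36 - 1249*exp(-6*t)/432 - 971*exp(6*t)/432 + 5*t/36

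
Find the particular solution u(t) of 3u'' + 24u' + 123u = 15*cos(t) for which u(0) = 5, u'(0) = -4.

Divide through by 3: u'' + 8u' + 41u = 5*cos(t).
Characteristic equation r² + 8r + 41 = 0 has discriminant (8)² - 4·(41) = -100 < 0, so r = -4 ± 5i.
Hence u_h = C1*cos(5*t)*exp(-4*t) + C2*exp(-4*t)*sin(5*t).
Try u_p = A*cos(t) + B*sin(t). Substituting and equating the coefficients of cos(t) and sin(t) gives A = 25/208, B = 5/208, so u_p = 5*sin(t)/208 + 25*cos(t)/208.
General solution: u = 5*sin(t)/208 + 25*cos(t)/208 + C1*cos(5*t)*exp(-4*t) + C2*exp(-4*t)*sin(5*t).
Apply the initial conditions: u(0) = 25/208 + C1 = 5 and u'(0) = 5/208 - 4*C1 + 5*C2 = -4. Solving gives C1 = 1015/208, C2 = 3223/1040.

u = 5*sin(t)/208 + 25*cos(t)/208 + 1015*cos(5*t)*exp(-4*t)/208 + 3223*exp(-4*t)*sin(5*t)/1040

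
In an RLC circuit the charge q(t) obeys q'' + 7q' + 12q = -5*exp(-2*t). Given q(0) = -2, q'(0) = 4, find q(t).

q = -5*exp(-2*t)/2 - exp(-4*t)/2 + exp(-3*t)

Characteristic equation r² + 7r + 12 = 0 factors as (r + 3)(r + 4) = 0, so r = -3, -4.
Hence q_h = C1*exp(-3*t) + C2*exp(-4*t).
Try q_p = A*exp(-2*t). Substituting into the equation and dividing by exp(-2*t) gives A = -5/2, so q_p = -5*exp(-2*t)/2.
General solution: q = -5*exp(-2*t)/2 + C1*exp(-3*t) + C2*exp(-4*t).
Apply the initial conditions: q(0) = -5/2 + C1 + C2 = -2 and q'(0) = 5 - 4*C2 - 3*C1 = 4. Solving gives C1 = 1, C2 = -1/2.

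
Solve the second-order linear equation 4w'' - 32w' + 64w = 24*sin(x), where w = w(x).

w = 48*cos(x)/289 + 90*sin(x)/289 + C1*exp(4*x) + C2*x*exp(4*x)

Divide through by 4: w'' - 8w' + 16w = 6*sin(x).
Characteristic equation r² - 8r + 16 = 0 has discriminant (-8)² - 4·(16) = 0, so r = 4 is a repeated root.
Hence w_h = (C1 + C2*x)*exp(4*x).
Try w_p = A*cos(x) + B*sin(x). Substituting and equating the coefficients of cos(x) and sin(x) gives A = 48/289, B = 90/289, so w_p = 48*cos(x)/289 + 90*sin(x)/289.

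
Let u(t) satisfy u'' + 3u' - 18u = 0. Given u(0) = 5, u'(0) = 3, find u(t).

u = 4*exp(-6*t)/3 + 11*exp(3*t)/3

Characteristic equation r² + 3r - 18 = 0 factors as (r + 6)(r - 3) = 0, so r = -6, 3.
Hence u_h = C1*exp(-6*t) + C2*exp(3*t).
Apply the initial conditions: u(0) = C1 + C2 = 5 and u'(0) = -6*C1 + 3*C2 = 3. Solving gives C1 = 4/3, C2 = 11/3.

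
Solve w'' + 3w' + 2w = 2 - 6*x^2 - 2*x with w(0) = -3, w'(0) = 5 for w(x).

Characteristic equation r² + 3r + 2 = 0 factors as (r + 1)(r + 2) = 0, so r = -1, -2.
Hence w_h = C1*exp(-x) + C2*exp(-2*x).
For the particular solution try w_p = A0 + A1*x + A2*x^2. Substituting and matching coefficients of each power of x gives A0 = -8, A1 = 8, A2 = -3, so w_p = -8 - 3*x^2 + 8*x.
General solution: w = -8 - 3*x^2 + 8*x + C1*exp(-x) + C2*exp(-2*x).
Apply the initial conditions: w(0) = -8 + C1 + C2 = -3 and w'(0) = 8 - C1 - 2*C2 = 5. Solving gives C1 = 7, C2 = -2.

w = -8 - 3*x**2 - 2*exp(-2*x) + 7*exp(-x) + 8*x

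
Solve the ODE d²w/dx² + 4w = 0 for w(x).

Characteristic equation r² + 4 = 0 has discriminant (0)² - 4·(4) = -16 < 0, so r = ± 2i.
Hence w_h = C1*cos(2*x) + C2*sin(2*x).

w = C1*cos(2*x) + C2*sin(2*x)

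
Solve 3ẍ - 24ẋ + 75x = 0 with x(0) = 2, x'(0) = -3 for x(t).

Divide through by 3: x'' - 8x' + 25x = 0.
Characteristic equation r² - 8r + 25 = 0 has discriminant (-8)² - 4·(25) = -36 < 0, so r = 4 ± 3i.
Hence x_h = C1*cos(3*t)*exp(4*t) + C2*exp(4*t)*sin(3*t).
Apply the initial conditions: x(0) = C1 = 2 and x'(0) = 3*C2 + 4*C1 = -3. Solving gives C1 = 2, C2 = -11/3.

x = 2*cos(3*t)*exp(4*t) - 11*exp(4*t)*sin(3*t)/3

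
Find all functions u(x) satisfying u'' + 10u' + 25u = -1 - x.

u = -3/125 - x/25 + C1*exp(-5*x) + C2*x*exp(-5*x)

Characteristic equation r² + 10r + 25 = 0 has discriminant (10)² - 4·(25) = 0, so r = -5 is a repeated root.
Hence u_h = (C1 + C2*x)*exp(-5*x).
For the particular solution try u_p = A0 + A1*x. Substituting and matching coefficients of each power of x gives A0 = -3/125, A1 = -1/25, so u_p = -3/125 - x/25.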